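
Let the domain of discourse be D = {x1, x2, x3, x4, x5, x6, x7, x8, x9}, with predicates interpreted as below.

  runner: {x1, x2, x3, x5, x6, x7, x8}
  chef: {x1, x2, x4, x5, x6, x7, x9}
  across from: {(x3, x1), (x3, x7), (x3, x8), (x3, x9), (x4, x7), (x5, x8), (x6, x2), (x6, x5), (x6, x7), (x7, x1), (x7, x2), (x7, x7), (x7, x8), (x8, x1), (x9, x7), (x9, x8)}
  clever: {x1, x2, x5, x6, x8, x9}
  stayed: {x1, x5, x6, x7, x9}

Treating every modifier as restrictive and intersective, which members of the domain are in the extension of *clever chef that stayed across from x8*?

⟦that stayed⟧ = ⟦stayed⟧ = {x1, x5, x6, x7, x9}
⟦across from x8⟧ = {x : ⟨x, x8⟩ ∈ ⟦across from⟧} = {x3, x5, x7, x9}
⟦chef⟧ = {x1, x2, x4, x5, x6, x7, x9}
… ∩ ⟦that stayed⟧ = {x1, x2, x4, x5, x6, x7, x9} ∩ {x1, x5, x6, x7, x9} = {x1, x5, x6, x7, x9}
… ∩ ⟦across from x8⟧ = {x1, x5, x6, x7, x9} ∩ {x3, x5, x7, x9} = {x5, x7, x9}
… ∩ ⟦clever⟧ = {x5, x7, x9} ∩ {x1, x2, x5, x6, x8, x9} = {x5, x9}
So ⟦clever chef that stayed across from x8⟧ = {x5, x9}.

{x5, x9}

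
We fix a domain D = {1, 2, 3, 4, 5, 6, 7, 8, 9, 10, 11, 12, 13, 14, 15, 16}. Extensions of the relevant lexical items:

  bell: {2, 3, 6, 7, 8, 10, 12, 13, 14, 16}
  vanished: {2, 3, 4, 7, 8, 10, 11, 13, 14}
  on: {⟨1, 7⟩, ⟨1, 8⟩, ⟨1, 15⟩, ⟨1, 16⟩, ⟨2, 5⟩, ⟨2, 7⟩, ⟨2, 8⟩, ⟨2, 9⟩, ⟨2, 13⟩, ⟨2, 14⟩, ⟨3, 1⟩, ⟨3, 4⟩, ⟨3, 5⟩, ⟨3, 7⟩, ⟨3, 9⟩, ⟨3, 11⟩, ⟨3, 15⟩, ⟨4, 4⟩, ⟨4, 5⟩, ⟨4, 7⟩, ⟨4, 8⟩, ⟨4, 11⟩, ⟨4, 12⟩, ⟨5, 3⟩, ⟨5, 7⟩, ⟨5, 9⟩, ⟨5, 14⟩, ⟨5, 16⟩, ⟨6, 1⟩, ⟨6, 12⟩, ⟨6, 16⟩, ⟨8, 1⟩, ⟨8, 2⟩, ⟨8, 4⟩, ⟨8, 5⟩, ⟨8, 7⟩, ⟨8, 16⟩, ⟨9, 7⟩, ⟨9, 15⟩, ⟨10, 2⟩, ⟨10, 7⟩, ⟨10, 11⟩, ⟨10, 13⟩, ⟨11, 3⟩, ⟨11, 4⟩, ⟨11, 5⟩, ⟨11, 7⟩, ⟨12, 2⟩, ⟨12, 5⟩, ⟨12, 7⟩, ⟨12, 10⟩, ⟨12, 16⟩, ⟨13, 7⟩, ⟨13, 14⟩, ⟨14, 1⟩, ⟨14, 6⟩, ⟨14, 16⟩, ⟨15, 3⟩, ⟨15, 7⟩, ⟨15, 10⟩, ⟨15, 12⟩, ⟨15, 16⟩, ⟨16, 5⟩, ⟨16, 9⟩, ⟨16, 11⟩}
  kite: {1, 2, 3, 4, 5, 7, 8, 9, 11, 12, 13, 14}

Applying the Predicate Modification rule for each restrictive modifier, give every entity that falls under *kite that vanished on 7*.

⟦that vanished⟧ = ⟦vanished⟧ = {2, 3, 4, 7, 8, 10, 11, 13, 14}
⟦on 7⟧ = {x : ⟨x, 7⟩ ∈ ⟦on⟧} = {1, 2, 3, 4, 5, 8, 9, 10, 11, 12, 13, 15}
⟦kite⟧ = {1, 2, 3, 4, 5, 7, 8, 9, 11, 12, 13, 14}
… ∩ ⟦that vanished⟧ = {1, 2, 3, 4, 5, 7, 8, 9, 11, 12, 13, 14} ∩ {2, 3, 4, 7, 8, 10, 11, 13, 14} = {2, 3, 4, 7, 8, 11, 13, 14}
… ∩ ⟦on 7⟧ = {2, 3, 4, 7, 8, 11, 13, 14} ∩ {1, 2, 3, 4, 5, 8, 9, 10, 11, 12, 13, 15} = {2, 3, 4, 8, 11, 13}
So ⟦kite that vanished on 7⟧ = {2, 3, 4, 8, 11, 13}.

{2, 3, 4, 8, 11, 13}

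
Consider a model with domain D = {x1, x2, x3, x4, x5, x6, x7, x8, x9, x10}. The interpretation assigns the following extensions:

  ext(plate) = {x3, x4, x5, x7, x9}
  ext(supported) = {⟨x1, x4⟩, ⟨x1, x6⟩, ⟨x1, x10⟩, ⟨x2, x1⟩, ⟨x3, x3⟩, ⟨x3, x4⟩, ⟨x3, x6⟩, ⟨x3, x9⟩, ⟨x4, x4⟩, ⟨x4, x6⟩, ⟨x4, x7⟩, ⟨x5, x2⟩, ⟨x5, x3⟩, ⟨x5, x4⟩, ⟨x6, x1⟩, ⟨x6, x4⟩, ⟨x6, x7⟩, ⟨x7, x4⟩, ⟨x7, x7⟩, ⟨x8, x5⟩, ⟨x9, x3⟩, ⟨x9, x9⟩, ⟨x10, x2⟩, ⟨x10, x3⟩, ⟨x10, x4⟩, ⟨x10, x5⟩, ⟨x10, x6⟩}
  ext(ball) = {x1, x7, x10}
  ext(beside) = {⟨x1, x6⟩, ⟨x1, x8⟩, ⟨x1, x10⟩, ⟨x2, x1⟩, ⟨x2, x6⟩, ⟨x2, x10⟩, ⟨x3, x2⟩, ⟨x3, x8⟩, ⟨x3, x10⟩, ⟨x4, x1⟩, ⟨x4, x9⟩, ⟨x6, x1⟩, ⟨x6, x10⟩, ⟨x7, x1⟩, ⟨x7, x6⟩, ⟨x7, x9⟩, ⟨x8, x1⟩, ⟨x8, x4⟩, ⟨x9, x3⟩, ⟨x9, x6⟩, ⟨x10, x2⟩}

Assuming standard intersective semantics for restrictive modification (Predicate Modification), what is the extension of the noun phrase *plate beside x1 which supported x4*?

⟦beside x1⟧ = {x : ⟨x, x1⟩ ∈ ⟦beside⟧} = {x2, x4, x6, x7, x8}
⟦which supported x4⟧ = {x : ⟨x, x4⟩ ∈ ⟦supported⟧} = {x1, x3, x4, x5, x6, x7, x10}
⟦plate⟧ = {x3, x4, x5, x7, x9}
… ∩ ⟦beside x1⟧ = {x3, x4, x5, x7, x9} ∩ {x2, x4, x6, x7, x8} = {x4, x7}
… ∩ ⟦which supported x4⟧ = {x4, x7} ∩ {x1, x3, x4, x5, x6, x7, x10} = {x4, x7}
So ⟦plate beside x1 which supported x4⟧ = {x4, x7}.

{x4, x7}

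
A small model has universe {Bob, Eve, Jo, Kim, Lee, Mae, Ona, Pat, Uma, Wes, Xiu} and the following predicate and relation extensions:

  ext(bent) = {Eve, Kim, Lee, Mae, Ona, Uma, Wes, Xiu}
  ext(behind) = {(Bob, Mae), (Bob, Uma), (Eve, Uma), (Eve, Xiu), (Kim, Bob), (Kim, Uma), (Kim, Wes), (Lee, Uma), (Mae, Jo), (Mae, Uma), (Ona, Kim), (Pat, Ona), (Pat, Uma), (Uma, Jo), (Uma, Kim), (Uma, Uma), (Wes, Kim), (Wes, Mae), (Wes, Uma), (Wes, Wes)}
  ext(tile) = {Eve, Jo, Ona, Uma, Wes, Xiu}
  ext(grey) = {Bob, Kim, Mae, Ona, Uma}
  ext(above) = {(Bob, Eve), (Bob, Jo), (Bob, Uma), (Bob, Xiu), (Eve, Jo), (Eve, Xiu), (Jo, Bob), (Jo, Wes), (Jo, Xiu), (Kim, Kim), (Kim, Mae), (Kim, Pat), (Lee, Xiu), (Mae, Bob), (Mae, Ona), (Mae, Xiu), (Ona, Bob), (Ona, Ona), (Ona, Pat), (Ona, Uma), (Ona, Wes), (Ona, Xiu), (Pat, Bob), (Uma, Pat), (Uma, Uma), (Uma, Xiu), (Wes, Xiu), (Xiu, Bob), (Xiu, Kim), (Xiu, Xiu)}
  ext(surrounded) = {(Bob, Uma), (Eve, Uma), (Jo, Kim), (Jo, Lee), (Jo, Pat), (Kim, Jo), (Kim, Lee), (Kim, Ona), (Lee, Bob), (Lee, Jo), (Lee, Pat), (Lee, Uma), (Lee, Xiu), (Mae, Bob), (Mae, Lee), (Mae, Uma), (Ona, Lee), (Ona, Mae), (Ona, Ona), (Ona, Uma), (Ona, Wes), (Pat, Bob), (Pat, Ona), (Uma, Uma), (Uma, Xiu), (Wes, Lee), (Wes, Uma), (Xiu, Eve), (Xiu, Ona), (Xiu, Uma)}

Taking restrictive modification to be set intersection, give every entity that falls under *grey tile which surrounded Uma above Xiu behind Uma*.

⟦which surrounded Uma⟧ = {x : ⟨x, Uma⟩ ∈ ⟦surrounded⟧} = {Bob, Eve, Lee, Mae, Ona, Uma, Wes, Xiu}
⟦above Xiu⟧ = {x : ⟨x, Xiu⟩ ∈ ⟦above⟧} = {Bob, Eve, Jo, Lee, Mae, Ona, Uma, Wes, Xiu}
⟦behind Uma⟧ = {x : ⟨x, Uma⟩ ∈ ⟦behind⟧} = {Bob, Eve, Kim, Lee, Mae, Pat, Uma, Wes}
⟦tile⟧ = {Eve, Jo, Ona, Uma, Wes, Xiu}
… ∩ ⟦which surrounded Uma⟧ = {Eve, Jo, Ona, Uma, Wes, Xiu} ∩ {Bob, Eve, Lee, Mae, Ona, Uma, Wes, Xiu} = {Eve, Ona, Uma, Wes, Xiu}
… ∩ ⟦above Xiu⟧ = {Eve, Ona, Uma, Wes, Xiu} ∩ {Bob, Eve, Jo, Lee, Mae, Ona, Uma, Wes, Xiu} = {Eve, Ona, Uma, Wes, Xiu}
… ∩ ⟦behind Uma⟧ = {Eve, Ona, Uma, Wes, Xiu} ∩ {Bob, Eve, Kim, Lee, Mae, Pat, Uma, Wes} = {Eve, Uma, Wes}
… ∩ ⟦grey⟧ = {Eve, Uma, Wes} ∩ {Bob, Kim, Mae, Ona, Uma} = {Uma}
So ⟦grey tile which surrounded Uma above Xiu behind Uma⟧ = {Uma}.

{Uma}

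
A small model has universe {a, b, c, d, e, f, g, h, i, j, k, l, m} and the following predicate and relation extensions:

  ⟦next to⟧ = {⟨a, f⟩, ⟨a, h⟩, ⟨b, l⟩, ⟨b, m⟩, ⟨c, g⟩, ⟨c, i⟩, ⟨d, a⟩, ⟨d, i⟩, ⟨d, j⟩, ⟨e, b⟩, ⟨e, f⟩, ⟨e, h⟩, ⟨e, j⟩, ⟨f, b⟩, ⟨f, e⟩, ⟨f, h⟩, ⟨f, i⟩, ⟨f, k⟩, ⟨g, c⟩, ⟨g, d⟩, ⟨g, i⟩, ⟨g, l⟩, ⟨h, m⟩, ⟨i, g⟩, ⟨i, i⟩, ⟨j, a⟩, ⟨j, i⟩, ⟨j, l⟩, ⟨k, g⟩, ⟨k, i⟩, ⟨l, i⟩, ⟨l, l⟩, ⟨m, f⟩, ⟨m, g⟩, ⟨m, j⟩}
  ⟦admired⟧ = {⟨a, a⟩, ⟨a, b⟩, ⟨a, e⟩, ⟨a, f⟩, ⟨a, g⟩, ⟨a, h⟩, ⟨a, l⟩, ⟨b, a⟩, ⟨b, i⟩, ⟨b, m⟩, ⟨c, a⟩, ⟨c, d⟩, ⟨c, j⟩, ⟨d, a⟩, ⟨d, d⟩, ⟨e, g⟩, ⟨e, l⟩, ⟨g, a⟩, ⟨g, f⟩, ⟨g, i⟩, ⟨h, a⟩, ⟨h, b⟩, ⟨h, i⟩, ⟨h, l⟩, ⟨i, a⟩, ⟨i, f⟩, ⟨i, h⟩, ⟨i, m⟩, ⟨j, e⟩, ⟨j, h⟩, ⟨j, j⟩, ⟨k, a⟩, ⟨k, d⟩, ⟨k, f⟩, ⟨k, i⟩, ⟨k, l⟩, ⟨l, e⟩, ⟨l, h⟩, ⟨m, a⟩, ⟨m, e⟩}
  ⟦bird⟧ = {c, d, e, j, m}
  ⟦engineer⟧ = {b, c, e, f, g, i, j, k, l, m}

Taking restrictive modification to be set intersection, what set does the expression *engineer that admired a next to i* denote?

⟦that admired a⟧ = {x : ⟨x, a⟩ ∈ ⟦admired⟧} = {a, b, c, d, g, h, i, k, m}
⟦next to i⟧ = {x : ⟨x, i⟩ ∈ ⟦next to⟧} = {c, d, f, g, i, j, k, l}
⟦engineer⟧ = {b, c, e, f, g, i, j, k, l, m}
… ∩ ⟦that admired a⟧ = {b, c, e, f, g, i, j, k, l, m} ∩ {a, b, c, d, g, h, i, k, m} = {b, c, g, i, k, m}
… ∩ ⟦next to i⟧ = {b, c, g, i, k, m} ∩ {c, d, f, g, i, j, k, l} = {c, g, i, k}
So ⟦engineer that admired a next to i⟧ = {c, g, i, k}.

{c, g, i, k}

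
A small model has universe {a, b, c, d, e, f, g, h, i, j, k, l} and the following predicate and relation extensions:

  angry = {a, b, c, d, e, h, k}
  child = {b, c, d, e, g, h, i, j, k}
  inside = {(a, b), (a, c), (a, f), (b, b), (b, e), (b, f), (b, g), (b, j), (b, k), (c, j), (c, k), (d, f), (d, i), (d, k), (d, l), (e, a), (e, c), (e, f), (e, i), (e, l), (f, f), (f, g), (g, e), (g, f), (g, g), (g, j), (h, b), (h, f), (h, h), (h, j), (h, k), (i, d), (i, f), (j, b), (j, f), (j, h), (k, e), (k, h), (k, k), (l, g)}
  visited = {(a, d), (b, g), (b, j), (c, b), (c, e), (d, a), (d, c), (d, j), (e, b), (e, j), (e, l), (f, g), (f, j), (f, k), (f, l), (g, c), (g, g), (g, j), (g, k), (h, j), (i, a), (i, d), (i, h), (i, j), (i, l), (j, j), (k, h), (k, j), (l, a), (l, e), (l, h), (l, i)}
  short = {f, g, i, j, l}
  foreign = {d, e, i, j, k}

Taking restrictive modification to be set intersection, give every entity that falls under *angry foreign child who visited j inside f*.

{d, e}

⟦who visited j⟧ = {x : ⟨x, j⟩ ∈ ⟦visited⟧} = {b, d, e, f, g, h, i, j, k}
⟦inside f⟧ = {x : ⟨x, f⟩ ∈ ⟦inside⟧} = {a, b, d, e, f, g, h, i, j}
⟦child⟧ = {b, c, d, e, g, h, i, j, k}
… ∩ ⟦who visited j⟧ = {b, c, d, e, g, h, i, j, k} ∩ {b, d, e, f, g, h, i, j, k} = {b, d, e, g, h, i, j, k}
… ∩ ⟦inside f⟧ = {b, d, e, g, h, i, j, k} ∩ {a, b, d, e, f, g, h, i, j} = {b, d, e, g, h, i, j}
… ∩ ⟦angry⟧ = {b, d, e, g, h, i, j} ∩ {a, b, c, d, e, h, k} = {b, d, e, h}
… ∩ ⟦foreign⟧ = {b, d, e, h} ∩ {d, e, i, j, k} = {d, e}
So ⟦angry foreign child who visited j inside f⟧ = {d, e}.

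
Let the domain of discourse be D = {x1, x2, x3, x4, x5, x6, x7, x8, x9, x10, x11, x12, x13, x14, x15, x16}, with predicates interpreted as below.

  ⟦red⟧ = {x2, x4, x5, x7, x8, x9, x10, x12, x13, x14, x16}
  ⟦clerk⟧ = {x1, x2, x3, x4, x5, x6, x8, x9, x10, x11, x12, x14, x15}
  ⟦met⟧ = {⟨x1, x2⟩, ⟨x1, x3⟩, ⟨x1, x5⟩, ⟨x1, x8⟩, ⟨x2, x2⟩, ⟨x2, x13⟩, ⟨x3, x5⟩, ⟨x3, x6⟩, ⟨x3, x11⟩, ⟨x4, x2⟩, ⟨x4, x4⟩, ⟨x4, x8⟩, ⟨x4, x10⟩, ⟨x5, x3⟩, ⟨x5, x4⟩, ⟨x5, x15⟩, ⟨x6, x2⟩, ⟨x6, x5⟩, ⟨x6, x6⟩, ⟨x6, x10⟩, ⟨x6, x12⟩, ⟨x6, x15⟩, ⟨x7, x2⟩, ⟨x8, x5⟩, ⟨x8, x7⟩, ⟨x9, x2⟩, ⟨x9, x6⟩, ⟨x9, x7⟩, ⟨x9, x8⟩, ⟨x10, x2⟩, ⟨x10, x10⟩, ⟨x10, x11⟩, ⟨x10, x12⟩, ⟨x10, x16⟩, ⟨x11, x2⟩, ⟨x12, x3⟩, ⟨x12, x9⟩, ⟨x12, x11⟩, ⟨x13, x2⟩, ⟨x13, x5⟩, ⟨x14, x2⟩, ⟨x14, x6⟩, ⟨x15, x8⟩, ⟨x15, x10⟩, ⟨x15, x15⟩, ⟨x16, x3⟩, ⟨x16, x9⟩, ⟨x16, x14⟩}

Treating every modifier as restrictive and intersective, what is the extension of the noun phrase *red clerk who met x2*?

{x2, x4, x9, x10, x14}

⟦who met x2⟧ = {x : ⟨x, x2⟩ ∈ ⟦met⟧} = {x1, x2, x4, x6, x7, x9, x10, x11, x13, x14}
⟦clerk⟧ = {x1, x2, x3, x4, x5, x6, x8, x9, x10, x11, x12, x14, x15}
… ∩ ⟦who met x2⟧ = {x1, x2, x3, x4, x5, x6, x8, x9, x10, x11, x12, x14, x15} ∩ {x1, x2, x4, x6, x7, x9, x10, x11, x13, x14} = {x1, x2, x4, x6, x9, x10, x11, x14}
… ∩ ⟦red⟧ = {x1, x2, x4, x6, x9, x10, x11, x14} ∩ {x2, x4, x5, x7, x8, x9, x10, x12, x13, x14, x16} = {x2, x4, x9, x10, x14}
So ⟦red clerk who met x2⟧ = {x2, x4, x9, x10, x14}.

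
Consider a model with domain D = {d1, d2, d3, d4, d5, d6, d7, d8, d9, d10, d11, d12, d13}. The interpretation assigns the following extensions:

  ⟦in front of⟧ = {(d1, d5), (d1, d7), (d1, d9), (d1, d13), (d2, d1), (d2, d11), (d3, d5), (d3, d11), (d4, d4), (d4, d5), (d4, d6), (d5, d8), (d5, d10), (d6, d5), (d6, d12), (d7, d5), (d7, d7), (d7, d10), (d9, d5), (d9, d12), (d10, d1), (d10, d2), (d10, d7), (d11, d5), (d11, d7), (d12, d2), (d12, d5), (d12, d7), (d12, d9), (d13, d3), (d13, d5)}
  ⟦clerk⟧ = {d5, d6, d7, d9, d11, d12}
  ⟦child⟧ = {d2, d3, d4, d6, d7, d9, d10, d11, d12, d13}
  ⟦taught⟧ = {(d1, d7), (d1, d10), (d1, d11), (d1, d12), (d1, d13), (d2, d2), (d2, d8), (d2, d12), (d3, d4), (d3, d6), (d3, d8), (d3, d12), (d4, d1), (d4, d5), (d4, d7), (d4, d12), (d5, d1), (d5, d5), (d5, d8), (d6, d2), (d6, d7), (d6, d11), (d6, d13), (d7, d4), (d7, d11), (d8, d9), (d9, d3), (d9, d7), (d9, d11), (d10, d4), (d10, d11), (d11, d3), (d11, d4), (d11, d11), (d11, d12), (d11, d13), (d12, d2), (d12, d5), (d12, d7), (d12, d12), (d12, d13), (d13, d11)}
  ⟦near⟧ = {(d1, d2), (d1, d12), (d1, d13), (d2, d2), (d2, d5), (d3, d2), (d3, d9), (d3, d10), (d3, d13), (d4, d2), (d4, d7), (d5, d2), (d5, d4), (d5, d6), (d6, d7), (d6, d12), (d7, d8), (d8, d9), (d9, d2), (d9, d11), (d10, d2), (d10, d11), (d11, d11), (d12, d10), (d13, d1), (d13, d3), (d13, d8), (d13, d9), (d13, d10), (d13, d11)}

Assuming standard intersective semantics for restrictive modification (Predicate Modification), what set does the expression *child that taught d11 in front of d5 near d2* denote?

⟦that taught d11⟧ = {x : ⟨x, d11⟩ ∈ ⟦taught⟧} = {d1, d6, d7, d9, d10, d11, d13}
⟦in front of d5⟧ = {x : ⟨x, d5⟩ ∈ ⟦in front of⟧} = {d1, d3, d4, d6, d7, d9, d11, d12, d13}
⟦near d2⟧ = {x : ⟨x, d2⟩ ∈ ⟦near⟧} = {d1, d2, d3, d4, d5, d9, d10}
⟦child⟧ = {d2, d3, d4, d6, d7, d9, d10, d11, d12, d13}
… ∩ ⟦that taught d11⟧ = {d2, d3, d4, d6, d7, d9, d10, d11, d12, d13} ∩ {d1, d6, d7, d9, d10, d11, d13} = {d6, d7, d9, d10, d11, d13}
… ∩ ⟦in front of d5⟧ = {d6, d7, d9, d10, d11, d13} ∩ {d1, d3, d4, d6, d7, d9, d11, d12, d13} = {d6, d7, d9, d11, d13}
… ∩ ⟦near d2⟧ = {d6, d7, d9, d11, d13} ∩ {d1, d2, d3, d4, d5, d9, d10} = {d9}
So ⟦child that taught d11 in front of d5 near d2⟧ = {d9}.

{d9}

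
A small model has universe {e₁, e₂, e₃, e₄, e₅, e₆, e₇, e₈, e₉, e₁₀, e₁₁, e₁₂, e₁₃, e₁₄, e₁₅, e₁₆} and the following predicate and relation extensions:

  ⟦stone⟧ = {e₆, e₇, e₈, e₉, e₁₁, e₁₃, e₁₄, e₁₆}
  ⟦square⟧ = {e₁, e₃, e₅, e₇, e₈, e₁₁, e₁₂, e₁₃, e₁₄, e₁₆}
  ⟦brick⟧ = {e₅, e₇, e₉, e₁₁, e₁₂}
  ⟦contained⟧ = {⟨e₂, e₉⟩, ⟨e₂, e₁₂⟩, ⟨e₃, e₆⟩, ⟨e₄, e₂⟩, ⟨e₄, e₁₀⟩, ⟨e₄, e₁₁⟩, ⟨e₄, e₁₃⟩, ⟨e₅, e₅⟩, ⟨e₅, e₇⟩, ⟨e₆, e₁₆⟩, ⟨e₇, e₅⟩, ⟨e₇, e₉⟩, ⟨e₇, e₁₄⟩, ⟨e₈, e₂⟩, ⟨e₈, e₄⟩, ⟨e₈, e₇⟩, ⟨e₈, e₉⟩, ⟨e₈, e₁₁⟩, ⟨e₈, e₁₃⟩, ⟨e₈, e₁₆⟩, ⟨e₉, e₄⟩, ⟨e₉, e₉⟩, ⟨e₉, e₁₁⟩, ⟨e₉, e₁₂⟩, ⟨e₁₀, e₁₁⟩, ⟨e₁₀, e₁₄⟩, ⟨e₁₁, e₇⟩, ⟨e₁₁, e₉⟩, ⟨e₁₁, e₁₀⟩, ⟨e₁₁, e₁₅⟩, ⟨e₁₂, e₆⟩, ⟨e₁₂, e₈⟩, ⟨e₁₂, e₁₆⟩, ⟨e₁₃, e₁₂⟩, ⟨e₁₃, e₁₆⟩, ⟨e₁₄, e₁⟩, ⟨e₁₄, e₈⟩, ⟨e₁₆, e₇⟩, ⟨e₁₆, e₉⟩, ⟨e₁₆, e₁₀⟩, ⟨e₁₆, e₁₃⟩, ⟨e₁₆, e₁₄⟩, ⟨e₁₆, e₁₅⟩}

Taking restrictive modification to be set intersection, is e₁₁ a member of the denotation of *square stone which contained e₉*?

yes

⟦which contained e₉⟧ = {x : ⟨x, e₉⟩ ∈ ⟦contained⟧} = {e₂, e₇, e₈, e₉, e₁₁, e₁₆}
⟦stone⟧ = {e₆, e₇, e₈, e₉, e₁₁, e₁₃, e₁₄, e₁₆}
… ∩ ⟦which contained e₉⟧ = {e₆, e₇, e₈, e₉, e₁₁, e₁₃, e₁₄, e₁₆} ∩ {e₂, e₇, e₈, e₉, e₁₁, e₁₆} = {e₇, e₈, e₉, e₁₁, e₁₆}
… ∩ ⟦square⟧ = {e₇, e₈, e₉, e₁₁, e₁₆} ∩ {e₁, e₃, e₅, e₇, e₈, e₁₁, e₁₂, e₁₃, e₁₄, e₁₆} = {e₇, e₈, e₁₁, e₁₆}
⟦square stone which contained e₉⟧ = {e₇, e₈, e₁₁, e₁₆}; e₁₁ ∈ this set.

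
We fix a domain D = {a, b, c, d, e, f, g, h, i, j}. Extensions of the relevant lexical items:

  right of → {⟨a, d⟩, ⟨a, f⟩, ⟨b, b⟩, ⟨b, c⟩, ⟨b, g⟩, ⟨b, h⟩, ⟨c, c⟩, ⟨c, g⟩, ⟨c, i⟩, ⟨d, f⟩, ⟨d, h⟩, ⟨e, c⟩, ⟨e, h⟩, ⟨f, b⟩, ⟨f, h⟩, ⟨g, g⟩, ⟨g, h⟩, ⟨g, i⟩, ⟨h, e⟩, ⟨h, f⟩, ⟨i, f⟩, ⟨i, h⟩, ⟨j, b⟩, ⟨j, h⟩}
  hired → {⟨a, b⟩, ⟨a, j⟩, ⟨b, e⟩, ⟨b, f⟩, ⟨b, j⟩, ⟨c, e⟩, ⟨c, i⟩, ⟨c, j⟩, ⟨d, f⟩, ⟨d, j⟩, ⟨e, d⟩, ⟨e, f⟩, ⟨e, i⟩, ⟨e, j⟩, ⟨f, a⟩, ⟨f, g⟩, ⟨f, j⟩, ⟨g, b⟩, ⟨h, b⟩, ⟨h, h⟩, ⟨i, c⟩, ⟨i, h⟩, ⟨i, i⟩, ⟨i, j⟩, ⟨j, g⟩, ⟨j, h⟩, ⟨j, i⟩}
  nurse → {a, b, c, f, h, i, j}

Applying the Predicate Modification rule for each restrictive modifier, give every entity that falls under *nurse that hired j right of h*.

{b, f, i}

⟦that hired j⟧ = {x : ⟨x, j⟩ ∈ ⟦hired⟧} = {a, b, c, d, e, f, i}
⟦right of h⟧ = {x : ⟨x, h⟩ ∈ ⟦right of⟧} = {b, d, e, f, g, i, j}
⟦nurse⟧ = {a, b, c, f, h, i, j}
… ∩ ⟦that hired j⟧ = {a, b, c, f, h, i, j} ∩ {a, b, c, d, e, f, i} = {a, b, c, f, i}
… ∩ ⟦right of h⟧ = {a, b, c, f, i} ∩ {b, d, e, f, g, i, j} = {b, f, i}
So ⟦nurse that hired j right of h⟧ = {b, f, i}.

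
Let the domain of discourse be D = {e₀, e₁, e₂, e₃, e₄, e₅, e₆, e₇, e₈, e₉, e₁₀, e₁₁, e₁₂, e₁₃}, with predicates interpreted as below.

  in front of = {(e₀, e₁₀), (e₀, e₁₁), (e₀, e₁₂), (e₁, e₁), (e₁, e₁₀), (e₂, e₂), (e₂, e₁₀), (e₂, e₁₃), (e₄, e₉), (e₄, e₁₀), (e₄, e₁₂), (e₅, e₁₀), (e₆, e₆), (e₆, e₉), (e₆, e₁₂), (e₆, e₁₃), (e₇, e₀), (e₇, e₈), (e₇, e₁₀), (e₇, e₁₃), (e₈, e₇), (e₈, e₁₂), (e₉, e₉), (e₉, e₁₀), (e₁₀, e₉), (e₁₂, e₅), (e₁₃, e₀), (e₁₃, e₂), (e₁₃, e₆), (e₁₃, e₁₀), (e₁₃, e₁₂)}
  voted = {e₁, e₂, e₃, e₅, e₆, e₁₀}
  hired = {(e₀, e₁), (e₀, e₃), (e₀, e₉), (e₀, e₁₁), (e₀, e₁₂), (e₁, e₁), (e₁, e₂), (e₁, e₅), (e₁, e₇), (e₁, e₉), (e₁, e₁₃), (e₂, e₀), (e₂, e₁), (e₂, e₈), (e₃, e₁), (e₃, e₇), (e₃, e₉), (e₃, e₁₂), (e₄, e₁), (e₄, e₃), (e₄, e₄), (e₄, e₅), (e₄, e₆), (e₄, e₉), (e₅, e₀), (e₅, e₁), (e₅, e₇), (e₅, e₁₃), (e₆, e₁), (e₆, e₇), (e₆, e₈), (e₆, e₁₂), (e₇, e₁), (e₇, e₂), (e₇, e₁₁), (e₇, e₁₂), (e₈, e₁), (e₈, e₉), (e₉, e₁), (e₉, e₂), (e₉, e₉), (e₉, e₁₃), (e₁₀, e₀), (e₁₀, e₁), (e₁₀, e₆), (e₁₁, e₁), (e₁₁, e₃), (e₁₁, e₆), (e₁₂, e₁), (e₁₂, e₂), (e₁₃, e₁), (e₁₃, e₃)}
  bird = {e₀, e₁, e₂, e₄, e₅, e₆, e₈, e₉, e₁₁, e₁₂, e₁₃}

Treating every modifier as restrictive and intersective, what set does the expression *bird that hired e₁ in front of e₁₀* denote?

{e₀, e₁, e₂, e₄, e₅, e₉, e₁₃}

⟦that hired e₁⟧ = {x : ⟨x, e₁⟩ ∈ ⟦hired⟧} = {e₀, e₁, e₂, e₃, e₄, e₅, e₆, e₇, e₈, e₉, e₁₀, e₁₁, e₁₂, e₁₃}
⟦in front of e₁₀⟧ = {x : ⟨x, e₁₀⟩ ∈ ⟦in front of⟧} = {e₀, e₁, e₂, e₄, e₅, e₇, e₉, e₁₃}
⟦bird⟧ = {e₀, e₁, e₂, e₄, e₅, e₆, e₈, e₉, e₁₁, e₁₂, e₁₃}
… ∩ ⟦that hired e₁⟧ = {e₀, e₁, e₂, e₄, e₅, e₆, e₈, e₉, e₁₁, e₁₂, e₁₃} ∩ {e₀, e₁, e₂, e₃, e₄, e₅, e₆, e₇, e₈, e₉, e₁₀, e₁₁, e₁₂, e₁₃} = {e₀, e₁, e₂, e₄, e₅, e₆, e₈, e₉, e₁₁, e₁₂, e₁₃}
… ∩ ⟦in front of e₁₀⟧ = {e₀, e₁, e₂, e₄, e₅, e₆, e₈, e₉, e₁₁, e₁₂, e₁₃} ∩ {e₀, e₁, e₂, e₄, e₅, e₇, e₉, e₁₃} = {e₀, e₁, e₂, e₄, e₅, e₉, e₁₃}
So ⟦bird that hired e₁ in front of e₁₀⟧ = {e₀, e₁, e₂, e₄, e₅, e₉, e₁₃}.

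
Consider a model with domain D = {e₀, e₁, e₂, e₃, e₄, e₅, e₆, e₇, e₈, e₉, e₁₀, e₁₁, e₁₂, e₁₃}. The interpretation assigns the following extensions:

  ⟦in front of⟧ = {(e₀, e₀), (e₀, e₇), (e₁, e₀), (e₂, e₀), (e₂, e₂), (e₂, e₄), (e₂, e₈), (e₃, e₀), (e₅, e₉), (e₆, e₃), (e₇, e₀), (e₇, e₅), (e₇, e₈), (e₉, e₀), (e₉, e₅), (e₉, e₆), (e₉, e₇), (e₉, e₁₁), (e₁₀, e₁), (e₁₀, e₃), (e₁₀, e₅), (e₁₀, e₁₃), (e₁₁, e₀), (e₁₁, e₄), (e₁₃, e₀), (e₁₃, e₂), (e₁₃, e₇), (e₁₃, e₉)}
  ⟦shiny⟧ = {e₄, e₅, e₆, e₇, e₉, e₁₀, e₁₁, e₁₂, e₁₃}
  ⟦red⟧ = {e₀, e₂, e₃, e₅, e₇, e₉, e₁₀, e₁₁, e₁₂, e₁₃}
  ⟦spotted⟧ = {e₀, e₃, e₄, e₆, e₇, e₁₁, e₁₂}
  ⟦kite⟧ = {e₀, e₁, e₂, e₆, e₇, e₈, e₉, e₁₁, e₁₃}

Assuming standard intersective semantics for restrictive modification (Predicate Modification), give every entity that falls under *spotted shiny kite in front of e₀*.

⟦in front of e₀⟧ = {x : ⟨x, e₀⟩ ∈ ⟦in front of⟧} = {e₀, e₁, e₂, e₃, e₇, e₉, e₁₁, e₁₃}
⟦kite⟧ = {e₀, e₁, e₂, e₆, e₇, e₈, e₉, e₁₁, e₁₃}
… ∩ ⟦in front of e₀⟧ = {e₀, e₁, e₂, e₆, e₇, e₈, e₉, e₁₁, e₁₃} ∩ {e₀, e₁, e₂, e₃, e₇, e₉, e₁₁, e₁₃} = {e₀, e₁, e₂, e₇, e₉, e₁₁, e₁₃}
… ∩ ⟦spotted⟧ = {e₀, e₁, e₂, e₇, e₉, e₁₁, e₁₃} ∩ {e₀, e₃, e₄, e₆, e₇, e₁₁, e₁₂} = {e₀, e₇, e₁₁}
… ∩ ⟦shiny⟧ = {e₀, e₇, e₁₁} ∩ {e₄, e₅, e₆, e₇, e₉, e₁₀, e₁₁, e₁₂, e₁₃} = {e₇, e₁₁}
So ⟦spotted shiny kite in front of e₀⟧ = {e₇, e₁₁}.

{e₇, e₁₁}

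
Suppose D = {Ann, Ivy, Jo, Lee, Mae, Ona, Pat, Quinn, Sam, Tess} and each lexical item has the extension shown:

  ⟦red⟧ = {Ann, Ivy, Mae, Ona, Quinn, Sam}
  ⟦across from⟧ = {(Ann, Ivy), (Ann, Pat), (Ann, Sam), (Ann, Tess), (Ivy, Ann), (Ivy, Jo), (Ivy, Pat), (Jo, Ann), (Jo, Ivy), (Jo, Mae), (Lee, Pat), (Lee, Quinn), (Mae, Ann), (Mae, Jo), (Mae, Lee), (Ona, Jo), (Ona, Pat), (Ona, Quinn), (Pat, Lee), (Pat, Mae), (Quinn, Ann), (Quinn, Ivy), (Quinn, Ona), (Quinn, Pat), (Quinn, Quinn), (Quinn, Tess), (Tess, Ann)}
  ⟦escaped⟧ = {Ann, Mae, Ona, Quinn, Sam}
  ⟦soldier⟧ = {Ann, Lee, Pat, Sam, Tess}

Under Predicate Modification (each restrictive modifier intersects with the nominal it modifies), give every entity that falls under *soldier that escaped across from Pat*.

{Ann}

⟦that escaped⟧ = ⟦escaped⟧ = {Ann, Mae, Ona, Quinn, Sam}
⟦across from Pat⟧ = {x : ⟨x, Pat⟩ ∈ ⟦across from⟧} = {Ann, Ivy, Lee, Ona, Quinn}
⟦soldier⟧ = {Ann, Lee, Pat, Sam, Tess}
… ∩ ⟦that escaped⟧ = {Ann, Lee, Pat, Sam, Tess} ∩ {Ann, Mae, Ona, Quinn, Sam} = {Ann, Sam}
… ∩ ⟦across from Pat⟧ = {Ann, Sam} ∩ {Ann, Ivy, Lee, Ona, Quinn} = {Ann}
So ⟦soldier that escaped across from Pat⟧ = {Ann}.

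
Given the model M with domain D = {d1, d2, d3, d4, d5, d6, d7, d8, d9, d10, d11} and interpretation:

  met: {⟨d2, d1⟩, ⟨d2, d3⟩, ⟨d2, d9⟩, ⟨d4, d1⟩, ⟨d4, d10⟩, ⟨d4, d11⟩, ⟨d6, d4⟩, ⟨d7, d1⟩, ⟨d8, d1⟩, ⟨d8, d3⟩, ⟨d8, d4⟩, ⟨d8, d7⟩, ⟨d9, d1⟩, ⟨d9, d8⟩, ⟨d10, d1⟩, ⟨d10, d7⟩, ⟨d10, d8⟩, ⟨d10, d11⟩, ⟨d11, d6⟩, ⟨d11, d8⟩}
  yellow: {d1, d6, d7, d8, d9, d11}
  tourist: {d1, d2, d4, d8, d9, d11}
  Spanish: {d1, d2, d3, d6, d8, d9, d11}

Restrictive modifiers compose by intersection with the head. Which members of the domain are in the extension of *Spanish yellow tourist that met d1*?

{d8, d9}

⟦that met d1⟧ = {x : ⟨x, d1⟩ ∈ ⟦met⟧} = {d2, d4, d7, d8, d9, d10}
⟦tourist⟧ = {d1, d2, d4, d8, d9, d11}
… ∩ ⟦that met d1⟧ = {d1, d2, d4, d8, d9, d11} ∩ {d2, d4, d7, d8, d9, d10} = {d2, d4, d8, d9}
… ∩ ⟦Spanish⟧ = {d2, d4, d8, d9} ∩ {d1, d2, d3, d6, d8, d9, d11} = {d2, d8, d9}
… ∩ ⟦yellow⟧ = {d2, d8, d9} ∩ {d1, d6, d7, d8, d9, d11} = {d8, d9}
So ⟦Spanish yellow tourist that met d1⟧ = {d8, d9}.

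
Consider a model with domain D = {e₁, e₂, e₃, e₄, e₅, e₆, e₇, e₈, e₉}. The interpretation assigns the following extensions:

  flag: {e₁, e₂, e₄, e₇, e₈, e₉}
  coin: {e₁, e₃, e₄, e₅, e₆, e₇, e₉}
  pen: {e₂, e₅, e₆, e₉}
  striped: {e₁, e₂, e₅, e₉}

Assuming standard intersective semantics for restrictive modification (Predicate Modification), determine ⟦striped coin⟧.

{e₁, e₅, e₉}

⟦coin⟧ = {e₁, e₃, e₄, e₅, e₆, e₇, e₉}
… ∩ ⟦striped⟧ = {e₁, e₃, e₄, e₅, e₆, e₇, e₉} ∩ {e₁, e₂, e₅, e₉} = {e₁, e₅, e₉}
So ⟦striped coin⟧ = {e₁, e₅, e₉}.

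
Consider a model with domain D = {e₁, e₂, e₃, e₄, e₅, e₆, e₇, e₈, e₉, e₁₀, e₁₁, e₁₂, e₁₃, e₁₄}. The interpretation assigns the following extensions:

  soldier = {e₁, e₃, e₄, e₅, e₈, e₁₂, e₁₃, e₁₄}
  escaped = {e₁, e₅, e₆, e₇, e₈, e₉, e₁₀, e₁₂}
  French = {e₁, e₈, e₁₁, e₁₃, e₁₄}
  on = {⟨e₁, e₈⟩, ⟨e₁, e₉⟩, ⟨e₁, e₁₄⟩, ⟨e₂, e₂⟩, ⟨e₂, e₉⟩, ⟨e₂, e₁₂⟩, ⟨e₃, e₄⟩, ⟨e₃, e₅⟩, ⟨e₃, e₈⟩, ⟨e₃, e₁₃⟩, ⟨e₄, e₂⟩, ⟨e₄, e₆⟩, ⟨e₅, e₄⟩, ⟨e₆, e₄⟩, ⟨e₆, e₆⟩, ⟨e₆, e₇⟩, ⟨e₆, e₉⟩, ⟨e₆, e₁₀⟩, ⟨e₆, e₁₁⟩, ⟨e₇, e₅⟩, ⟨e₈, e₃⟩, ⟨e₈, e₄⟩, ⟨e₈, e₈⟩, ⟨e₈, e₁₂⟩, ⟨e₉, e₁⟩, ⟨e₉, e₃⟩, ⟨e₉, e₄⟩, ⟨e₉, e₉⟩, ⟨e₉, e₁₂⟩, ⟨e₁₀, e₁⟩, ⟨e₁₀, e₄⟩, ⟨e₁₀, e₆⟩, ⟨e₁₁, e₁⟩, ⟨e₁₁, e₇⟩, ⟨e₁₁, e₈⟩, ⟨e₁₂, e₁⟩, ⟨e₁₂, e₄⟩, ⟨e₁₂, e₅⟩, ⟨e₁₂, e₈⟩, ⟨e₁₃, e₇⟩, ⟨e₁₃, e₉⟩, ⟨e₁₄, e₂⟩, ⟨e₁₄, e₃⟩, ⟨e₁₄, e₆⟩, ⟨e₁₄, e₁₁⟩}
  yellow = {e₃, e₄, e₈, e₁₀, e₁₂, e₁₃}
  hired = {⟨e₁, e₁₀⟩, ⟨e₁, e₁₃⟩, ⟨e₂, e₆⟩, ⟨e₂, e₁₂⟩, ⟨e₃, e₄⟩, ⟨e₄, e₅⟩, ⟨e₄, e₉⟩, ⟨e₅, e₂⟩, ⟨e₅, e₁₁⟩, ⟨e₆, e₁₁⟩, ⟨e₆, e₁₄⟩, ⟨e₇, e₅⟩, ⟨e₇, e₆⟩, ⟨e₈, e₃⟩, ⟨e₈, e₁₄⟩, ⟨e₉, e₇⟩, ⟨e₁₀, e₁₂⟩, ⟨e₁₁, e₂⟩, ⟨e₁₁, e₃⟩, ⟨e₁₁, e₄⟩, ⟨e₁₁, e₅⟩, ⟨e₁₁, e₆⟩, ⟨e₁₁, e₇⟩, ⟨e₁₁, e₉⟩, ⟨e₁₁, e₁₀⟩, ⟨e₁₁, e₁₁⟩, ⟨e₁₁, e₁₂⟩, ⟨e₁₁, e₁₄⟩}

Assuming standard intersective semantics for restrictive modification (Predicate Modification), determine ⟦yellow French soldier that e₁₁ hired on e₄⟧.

⟦that e₁₁ hired⟧ = {x : ⟨e₁₁, x⟩ ∈ ⟦hired⟧} = {e₂, e₃, e₄, e₅, e₆, e₇, e₉, e₁₀, e₁₁, e₁₂, e₁₄}
⟦on e₄⟧ = {x : ⟨x, e₄⟩ ∈ ⟦on⟧} = {e₃, e₅, e₆, e₈, e₉, e₁₀, e₁₂}
⟦soldier⟧ = {e₁, e₃, e₄, e₅, e₈, e₁₂, e₁₃, e₁₄}
… ∩ ⟦that e₁₁ hired⟧ = {e₁, e₃, e₄, e₅, e₈, e₁₂, e₁₃, e₁₄} ∩ {e₂, e₃, e₄, e₅, e₆, e₇, e₉, e₁₀, e₁₁, e₁₂, e₁₄} = {e₃, e₄, e₅, e₁₂, e₁₄}
… ∩ ⟦on e₄⟧ = {e₃, e₄, e₅, e₁₂, e₁₄} ∩ {e₃, e₅, e₆, e₈, e₉, e₁₀, e₁₂} = {e₃, e₅, e₁₂}
… ∩ ⟦yellow⟧ = {e₃, e₅, e₁₂} ∩ {e₃, e₄, e₈, e₁₀, e₁₂, e₁₃} = {e₃, e₁₂}
… ∩ ⟦French⟧ = {e₃, e₁₂} ∩ {e₁, e₈, e₁₁, e₁₃, e₁₄} = ∅
So ⟦yellow French soldier that e₁₁ hired on e₄⟧ = ∅.

∅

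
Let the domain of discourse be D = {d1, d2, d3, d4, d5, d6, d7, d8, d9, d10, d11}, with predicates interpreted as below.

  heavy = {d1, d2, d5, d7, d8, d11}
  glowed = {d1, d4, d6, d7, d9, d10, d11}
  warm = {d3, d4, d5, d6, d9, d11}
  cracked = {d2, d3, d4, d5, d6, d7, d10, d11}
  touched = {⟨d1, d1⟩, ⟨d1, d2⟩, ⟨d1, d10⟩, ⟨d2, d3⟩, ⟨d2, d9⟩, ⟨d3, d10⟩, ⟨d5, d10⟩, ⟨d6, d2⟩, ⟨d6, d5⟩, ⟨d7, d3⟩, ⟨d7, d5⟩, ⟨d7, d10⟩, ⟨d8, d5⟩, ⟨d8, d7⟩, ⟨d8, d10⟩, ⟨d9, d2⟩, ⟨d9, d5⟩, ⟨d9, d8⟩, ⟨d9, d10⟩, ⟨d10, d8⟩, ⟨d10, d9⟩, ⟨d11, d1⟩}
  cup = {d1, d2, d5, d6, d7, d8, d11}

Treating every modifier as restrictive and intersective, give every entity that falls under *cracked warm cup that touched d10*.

⟦that touched d10⟧ = {x : ⟨x, d10⟩ ∈ ⟦touched⟧} = {d1, d3, d5, d7, d8, d9}
⟦cup⟧ = {d1, d2, d5, d6, d7, d8, d11}
… ∩ ⟦that touched d10⟧ = {d1, d2, d5, d6, d7, d8, d11} ∩ {d1, d3, d5, d7, d8, d9} = {d1, d5, d7, d8}
… ∩ ⟦cracked⟧ = {d1, d5, d7, d8} ∩ {d2, d3, d4, d5, d6, d7, d10, d11} = {d5, d7}
… ∩ ⟦warm⟧ = {d5, d7} ∩ {d3, d4, d5, d6, d9, d11} = {d5}
So ⟦cracked warm cup that touched d10⟧ = {d5}.

{d5}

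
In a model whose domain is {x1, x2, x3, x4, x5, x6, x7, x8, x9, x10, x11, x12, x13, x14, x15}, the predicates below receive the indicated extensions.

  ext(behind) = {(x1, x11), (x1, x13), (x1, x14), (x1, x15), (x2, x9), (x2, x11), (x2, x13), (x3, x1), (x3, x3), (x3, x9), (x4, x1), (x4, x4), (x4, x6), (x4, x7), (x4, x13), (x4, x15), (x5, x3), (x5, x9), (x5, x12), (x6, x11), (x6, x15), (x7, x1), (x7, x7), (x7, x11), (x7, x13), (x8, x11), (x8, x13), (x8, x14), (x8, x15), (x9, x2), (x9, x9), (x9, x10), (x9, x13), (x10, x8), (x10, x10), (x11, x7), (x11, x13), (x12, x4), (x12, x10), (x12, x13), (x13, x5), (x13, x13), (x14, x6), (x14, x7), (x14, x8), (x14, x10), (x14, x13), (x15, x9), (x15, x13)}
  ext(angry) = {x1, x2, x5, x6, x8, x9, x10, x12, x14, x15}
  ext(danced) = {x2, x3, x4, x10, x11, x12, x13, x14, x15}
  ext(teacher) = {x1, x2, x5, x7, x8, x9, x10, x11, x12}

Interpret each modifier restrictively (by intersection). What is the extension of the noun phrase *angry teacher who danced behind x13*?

{x2, x12}

⟦who danced⟧ = ⟦danced⟧ = {x2, x3, x4, x10, x11, x12, x13, x14, x15}
⟦behind x13⟧ = {x : ⟨x, x13⟩ ∈ ⟦behind⟧} = {x1, x2, x4, x7, x8, x9, x11, x12, x13, x14, x15}
⟦teacher⟧ = {x1, x2, x5, x7, x8, x9, x10, x11, x12}
… ∩ ⟦who danced⟧ = {x1, x2, x5, x7, x8, x9, x10, x11, x12} ∩ {x2, x3, x4, x10, x11, x12, x13, x14, x15} = {x2, x10, x11, x12}
… ∩ ⟦behind x13⟧ = {x2, x10, x11, x12} ∩ {x1, x2, x4, x7, x8, x9, x11, x12, x13, x14, x15} = {x2, x11, x12}
… ∩ ⟦angry⟧ = {x2, x11, x12} ∩ {x1, x2, x5, x6, x8, x9, x10, x12, x14, x15} = {x2, x12}
So ⟦angry teacher who danced behind x13⟧ = {x2, x12}.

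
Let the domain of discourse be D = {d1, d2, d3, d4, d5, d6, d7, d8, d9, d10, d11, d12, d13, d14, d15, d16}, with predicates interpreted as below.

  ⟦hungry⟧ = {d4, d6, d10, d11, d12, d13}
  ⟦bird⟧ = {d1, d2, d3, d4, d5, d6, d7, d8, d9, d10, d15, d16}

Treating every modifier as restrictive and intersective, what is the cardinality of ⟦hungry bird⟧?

⟦bird⟧ = {d1, d2, d3, d4, d5, d6, d7, d8, d9, d10, d15, d16}
… ∩ ⟦hungry⟧ = {d1, d2, d3, d4, d5, d6, d7, d8, d9, d10, d15, d16} ∩ {d4, d6, d10, d11, d12, d13} = {d4, d6, d10}
⟦hungry bird⟧ = {d4, d6, d10}, so the cardinality is 3.

3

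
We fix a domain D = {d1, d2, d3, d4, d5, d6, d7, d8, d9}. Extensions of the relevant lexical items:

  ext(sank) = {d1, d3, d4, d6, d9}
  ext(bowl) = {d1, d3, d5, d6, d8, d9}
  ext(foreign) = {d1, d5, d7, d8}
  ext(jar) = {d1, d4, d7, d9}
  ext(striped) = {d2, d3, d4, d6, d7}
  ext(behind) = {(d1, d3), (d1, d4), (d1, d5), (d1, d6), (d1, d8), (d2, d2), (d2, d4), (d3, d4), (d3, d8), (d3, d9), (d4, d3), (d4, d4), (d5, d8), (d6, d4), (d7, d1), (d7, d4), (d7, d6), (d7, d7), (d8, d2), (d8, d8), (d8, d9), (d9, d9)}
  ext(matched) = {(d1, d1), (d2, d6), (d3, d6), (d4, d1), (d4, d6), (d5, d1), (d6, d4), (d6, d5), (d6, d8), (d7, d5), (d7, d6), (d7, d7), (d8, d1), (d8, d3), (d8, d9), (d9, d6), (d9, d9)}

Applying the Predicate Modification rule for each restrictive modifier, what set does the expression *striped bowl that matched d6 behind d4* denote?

{d3}

⟦that matched d6⟧ = {x : ⟨x, d6⟩ ∈ ⟦matched⟧} = {d2, d3, d4, d7, d9}
⟦behind d4⟧ = {x : ⟨x, d4⟩ ∈ ⟦behind⟧} = {d1, d2, d3, d4, d6, d7}
⟦bowl⟧ = {d1, d3, d5, d6, d8, d9}
… ∩ ⟦that matched d6⟧ = {d1, d3, d5, d6, d8, d9} ∩ {d2, d3, d4, d7, d9} = {d3, d9}
… ∩ ⟦behind d4⟧ = {d3, d9} ∩ {d1, d2, d3, d4, d6, d7} = {d3}
… ∩ ⟦striped⟧ = {d3} ∩ {d2, d3, d4, d6, d7} = {d3}
So ⟦striped bowl that matched d6 behind d4⟧ = {d3}.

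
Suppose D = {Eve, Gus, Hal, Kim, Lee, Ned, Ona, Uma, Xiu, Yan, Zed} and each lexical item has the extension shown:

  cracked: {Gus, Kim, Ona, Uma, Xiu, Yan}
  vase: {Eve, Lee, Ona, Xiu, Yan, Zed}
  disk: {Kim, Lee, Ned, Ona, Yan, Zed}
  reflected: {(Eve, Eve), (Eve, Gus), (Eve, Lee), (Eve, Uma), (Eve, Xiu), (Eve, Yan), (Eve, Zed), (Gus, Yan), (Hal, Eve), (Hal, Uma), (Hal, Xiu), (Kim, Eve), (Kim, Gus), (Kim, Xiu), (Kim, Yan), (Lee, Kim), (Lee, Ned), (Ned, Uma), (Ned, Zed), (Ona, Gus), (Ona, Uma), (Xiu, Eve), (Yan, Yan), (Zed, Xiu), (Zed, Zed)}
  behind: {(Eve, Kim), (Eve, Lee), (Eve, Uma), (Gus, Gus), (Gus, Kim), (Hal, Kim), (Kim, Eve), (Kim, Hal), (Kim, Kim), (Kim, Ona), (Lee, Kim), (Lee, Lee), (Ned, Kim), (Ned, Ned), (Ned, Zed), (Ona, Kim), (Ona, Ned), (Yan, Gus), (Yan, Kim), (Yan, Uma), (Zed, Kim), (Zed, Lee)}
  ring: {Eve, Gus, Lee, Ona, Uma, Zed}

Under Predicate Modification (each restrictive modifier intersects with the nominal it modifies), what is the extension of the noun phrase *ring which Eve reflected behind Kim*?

{Eve, Gus, Lee, Zed}

⟦which Eve reflected⟧ = {x : ⟨Eve, x⟩ ∈ ⟦reflected⟧} = {Eve, Gus, Lee, Uma, Xiu, Yan, Zed}
⟦behind Kim⟧ = {x : ⟨x, Kim⟩ ∈ ⟦behind⟧} = {Eve, Gus, Hal, Kim, Lee, Ned, Ona, Yan, Zed}
⟦ring⟧ = {Eve, Gus, Lee, Ona, Uma, Zed}
… ∩ ⟦which Eve reflected⟧ = {Eve, Gus, Lee, Ona, Uma, Zed} ∩ {Eve, Gus, Lee, Uma, Xiu, Yan, Zed} = {Eve, Gus, Lee, Uma, Zed}
… ∩ ⟦behind Kim⟧ = {Eve, Gus, Lee, Uma, Zed} ∩ {Eve, Gus, Hal, Kim, Lee, Ned, Ona, Yan, Zed} = {Eve, Gus, Lee, Zed}
So ⟦ring which Eve reflected behind Kim⟧ = {Eve, Gus, Lee, Zed}.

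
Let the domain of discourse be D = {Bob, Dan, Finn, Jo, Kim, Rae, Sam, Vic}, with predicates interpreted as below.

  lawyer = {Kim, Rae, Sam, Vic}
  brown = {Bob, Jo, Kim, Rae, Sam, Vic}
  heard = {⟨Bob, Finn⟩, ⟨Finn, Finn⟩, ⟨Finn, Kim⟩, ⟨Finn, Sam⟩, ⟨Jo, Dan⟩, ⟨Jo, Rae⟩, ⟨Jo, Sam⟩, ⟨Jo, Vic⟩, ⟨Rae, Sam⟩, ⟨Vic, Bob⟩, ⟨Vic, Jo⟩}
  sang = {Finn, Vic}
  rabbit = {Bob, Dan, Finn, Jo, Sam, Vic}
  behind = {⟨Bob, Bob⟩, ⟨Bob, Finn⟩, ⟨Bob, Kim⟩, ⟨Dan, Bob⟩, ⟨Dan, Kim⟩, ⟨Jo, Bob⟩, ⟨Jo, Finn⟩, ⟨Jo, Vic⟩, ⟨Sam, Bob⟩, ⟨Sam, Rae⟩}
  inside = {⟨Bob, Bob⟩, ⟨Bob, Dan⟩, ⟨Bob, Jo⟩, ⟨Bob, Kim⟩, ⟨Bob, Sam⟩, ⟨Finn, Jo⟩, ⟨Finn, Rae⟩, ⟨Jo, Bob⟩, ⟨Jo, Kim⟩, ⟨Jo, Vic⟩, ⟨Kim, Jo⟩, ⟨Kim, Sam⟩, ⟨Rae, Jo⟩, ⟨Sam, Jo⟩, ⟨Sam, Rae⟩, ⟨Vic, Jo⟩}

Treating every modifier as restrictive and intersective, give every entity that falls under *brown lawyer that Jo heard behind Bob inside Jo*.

{Sam}

⟦that Jo heard⟧ = {x : ⟨Jo, x⟩ ∈ ⟦heard⟧} = {Dan, Rae, Sam, Vic}
⟦behind Bob⟧ = {x : ⟨x, Bob⟩ ∈ ⟦behind⟧} = {Bob, Dan, Jo, Sam}
⟦inside Jo⟧ = {x : ⟨x, Jo⟩ ∈ ⟦inside⟧} = {Bob, Finn, Kim, Rae, Sam, Vic}
⟦lawyer⟧ = {Kim, Rae, Sam, Vic}
… ∩ ⟦that Jo heard⟧ = {Kim, Rae, Sam, Vic} ∩ {Dan, Rae, Sam, Vic} = {Rae, Sam, Vic}
… ∩ ⟦behind Bob⟧ = {Rae, Sam, Vic} ∩ {Bob, Dan, Jo, Sam} = {Sam}
… ∩ ⟦inside Jo⟧ = {Sam} ∩ {Bob, Finn, Kim, Rae, Sam, Vic} = {Sam}
… ∩ ⟦brown⟧ = {Sam} ∩ {Bob, Jo, Kim, Rae, Sam, Vic} = {Sam}
So ⟦brown lawyer that Jo heard behind Bob inside Jo⟧ = {Sam}.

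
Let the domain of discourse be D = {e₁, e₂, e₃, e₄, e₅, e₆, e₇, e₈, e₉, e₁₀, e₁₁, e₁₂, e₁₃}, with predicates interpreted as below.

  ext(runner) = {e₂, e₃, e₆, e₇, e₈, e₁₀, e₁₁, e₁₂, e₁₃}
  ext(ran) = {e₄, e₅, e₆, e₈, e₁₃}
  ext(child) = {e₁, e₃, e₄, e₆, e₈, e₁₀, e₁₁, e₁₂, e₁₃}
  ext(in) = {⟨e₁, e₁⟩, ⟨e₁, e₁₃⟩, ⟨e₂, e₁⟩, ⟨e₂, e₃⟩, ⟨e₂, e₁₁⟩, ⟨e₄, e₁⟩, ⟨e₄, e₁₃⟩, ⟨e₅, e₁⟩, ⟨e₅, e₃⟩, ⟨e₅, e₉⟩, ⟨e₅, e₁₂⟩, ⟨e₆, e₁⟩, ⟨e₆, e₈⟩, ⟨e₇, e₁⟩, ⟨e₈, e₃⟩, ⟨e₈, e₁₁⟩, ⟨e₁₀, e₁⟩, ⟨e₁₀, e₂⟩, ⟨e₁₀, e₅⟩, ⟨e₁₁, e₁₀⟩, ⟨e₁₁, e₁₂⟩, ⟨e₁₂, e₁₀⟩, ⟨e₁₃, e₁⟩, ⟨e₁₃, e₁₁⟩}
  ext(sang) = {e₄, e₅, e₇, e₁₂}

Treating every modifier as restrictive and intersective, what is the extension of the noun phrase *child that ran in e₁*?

⟦that ran⟧ = ⟦ran⟧ = {e₄, e₅, e₆, e₈, e₁₃}
⟦in e₁⟧ = {x : ⟨x, e₁⟩ ∈ ⟦in⟧} = {e₁, e₂, e₄, e₅, e₆, e₇, e₁₀, e₁₃}
⟦child⟧ = {e₁, e₃, e₄, e₆, e₈, e₁₀, e₁₁, e₁₂, e₁₃}
… ∩ ⟦that ran⟧ = {e₁, e₃, e₄, e₆, e₈, e₁₀, e₁₁, e₁₂, e₁₃} ∩ {e₄, e₅, e₆, e₈, e₁₃} = {e₄, e₆, e₈, e₁₃}
… ∩ ⟦in e₁⟧ = {e₄, e₆, e₈, e₁₃} ∩ {e₁, e₂, e₄, e₅, e₆, e₇, e₁₀, e₁₃} = {e₄, e₆, e₁₃}
So ⟦child that ran in e₁⟧ = {e₄, e₆, e₁₃}.

{e₄, e₆, e₁₃}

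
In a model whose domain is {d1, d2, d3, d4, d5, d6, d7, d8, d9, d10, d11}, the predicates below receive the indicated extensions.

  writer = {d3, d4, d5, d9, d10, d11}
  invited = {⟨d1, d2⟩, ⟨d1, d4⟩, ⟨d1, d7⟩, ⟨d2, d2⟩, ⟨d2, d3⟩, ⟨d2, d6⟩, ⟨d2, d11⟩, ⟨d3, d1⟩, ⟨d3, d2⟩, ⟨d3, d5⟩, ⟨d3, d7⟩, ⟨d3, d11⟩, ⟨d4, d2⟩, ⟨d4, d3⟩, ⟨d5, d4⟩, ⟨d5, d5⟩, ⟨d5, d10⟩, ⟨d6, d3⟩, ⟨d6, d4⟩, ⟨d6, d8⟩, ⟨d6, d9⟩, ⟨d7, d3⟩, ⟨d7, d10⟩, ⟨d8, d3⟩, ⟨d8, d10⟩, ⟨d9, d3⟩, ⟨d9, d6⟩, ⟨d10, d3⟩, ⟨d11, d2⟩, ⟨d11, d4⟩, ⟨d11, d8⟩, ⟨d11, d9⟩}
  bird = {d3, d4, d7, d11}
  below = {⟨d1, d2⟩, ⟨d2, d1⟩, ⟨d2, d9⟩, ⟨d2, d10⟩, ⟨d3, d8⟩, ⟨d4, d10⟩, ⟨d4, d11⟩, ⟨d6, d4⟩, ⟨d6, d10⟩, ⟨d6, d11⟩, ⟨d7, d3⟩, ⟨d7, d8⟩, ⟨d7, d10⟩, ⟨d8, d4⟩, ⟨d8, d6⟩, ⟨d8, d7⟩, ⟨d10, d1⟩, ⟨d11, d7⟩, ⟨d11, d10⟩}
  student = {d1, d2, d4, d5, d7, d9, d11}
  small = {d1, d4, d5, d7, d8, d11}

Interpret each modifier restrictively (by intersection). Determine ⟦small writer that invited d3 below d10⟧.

{d4}

⟦that invited d3⟧ = {x : ⟨x, d3⟩ ∈ ⟦invited⟧} = {d2, d4, d6, d7, d8, d9, d10}
⟦below d10⟧ = {x : ⟨x, d10⟩ ∈ ⟦below⟧} = {d2, d4, d6, d7, d11}
⟦writer⟧ = {d3, d4, d5, d9, d10, d11}
… ∩ ⟦that invited d3⟧ = {d3, d4, d5, d9, d10, d11} ∩ {d2, d4, d6, d7, d8, d9, d10} = {d4, d9, d10}
… ∩ ⟦below d10⟧ = {d4, d9, d10} ∩ {d2, d4, d6, d7, d11} = {d4}
… ∩ ⟦small⟧ = {d4} ∩ {d1, d4, d5, d7, d8, d11} = {d4}
So ⟦small writer that invited d3 below d10⟧ = {d4}.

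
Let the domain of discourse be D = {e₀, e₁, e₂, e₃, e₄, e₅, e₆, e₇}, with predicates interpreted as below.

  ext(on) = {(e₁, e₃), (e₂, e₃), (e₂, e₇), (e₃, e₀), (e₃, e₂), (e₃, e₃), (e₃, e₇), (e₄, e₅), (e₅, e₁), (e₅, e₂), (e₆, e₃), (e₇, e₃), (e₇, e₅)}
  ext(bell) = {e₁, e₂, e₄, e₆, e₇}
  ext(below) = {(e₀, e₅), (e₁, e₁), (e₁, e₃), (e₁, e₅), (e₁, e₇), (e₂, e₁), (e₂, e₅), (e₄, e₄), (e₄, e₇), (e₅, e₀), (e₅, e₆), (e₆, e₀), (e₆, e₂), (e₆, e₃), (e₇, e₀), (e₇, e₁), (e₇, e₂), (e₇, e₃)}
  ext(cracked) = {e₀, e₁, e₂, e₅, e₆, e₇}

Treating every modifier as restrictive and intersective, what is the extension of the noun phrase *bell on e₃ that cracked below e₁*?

{e₁, e₂, e₇}

⟦on e₃⟧ = {x : ⟨x, e₃⟩ ∈ ⟦on⟧} = {e₁, e₂, e₃, e₆, e₇}
⟦that cracked⟧ = ⟦cracked⟧ = {e₀, e₁, e₂, e₅, e₆, e₇}
⟦below e₁⟧ = {x : ⟨x, e₁⟩ ∈ ⟦below⟧} = {e₁, e₂, e₇}
⟦bell⟧ = {e₁, e₂, e₄, e₆, e₇}
… ∩ ⟦on e₃⟧ = {e₁, e₂, e₄, e₆, e₇} ∩ {e₁, e₂, e₃, e₆, e₇} = {e₁, e₂, e₆, e₇}
… ∩ ⟦that cracked⟧ = {e₁, e₂, e₆, e₇} ∩ {e₀, e₁, e₂, e₅, e₆, e₇} = {e₁, e₂, e₆, e₇}
… ∩ ⟦below e₁⟧ = {e₁, e₂, e₆, e₇} ∩ {e₁, e₂, e₇} = {e₁, e₂, e₇}
So ⟦bell on e₃ that cracked below e₁⟧ = {e₁, e₂, e₇}.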